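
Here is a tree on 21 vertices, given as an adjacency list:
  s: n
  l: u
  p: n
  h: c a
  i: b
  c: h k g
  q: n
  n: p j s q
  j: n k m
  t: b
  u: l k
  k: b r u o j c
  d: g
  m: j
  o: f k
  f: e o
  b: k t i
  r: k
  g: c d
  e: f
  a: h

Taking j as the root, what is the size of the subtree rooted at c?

5

c's subtree: {c, h, g, a, d}, size 5.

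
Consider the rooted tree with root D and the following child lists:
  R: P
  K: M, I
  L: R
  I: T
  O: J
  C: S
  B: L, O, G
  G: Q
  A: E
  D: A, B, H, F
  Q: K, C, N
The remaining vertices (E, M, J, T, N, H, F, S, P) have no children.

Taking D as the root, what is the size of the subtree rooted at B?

Descendants of B (including itself): B, G, L, O, Q, R, J, K, C, N, P, I, M, S, T. That's 15.

15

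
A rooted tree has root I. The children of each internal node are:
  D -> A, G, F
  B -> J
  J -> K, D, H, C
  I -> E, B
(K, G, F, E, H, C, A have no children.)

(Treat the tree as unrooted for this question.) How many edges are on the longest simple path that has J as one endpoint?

A farthest node from J is E.
The path J–B–I–E has 3 edges.

3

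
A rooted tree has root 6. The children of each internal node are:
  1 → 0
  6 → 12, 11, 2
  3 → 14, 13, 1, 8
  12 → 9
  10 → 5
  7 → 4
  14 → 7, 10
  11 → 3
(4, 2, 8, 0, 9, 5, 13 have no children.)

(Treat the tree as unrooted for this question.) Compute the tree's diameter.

7

BFS from 4 reaches 9 last, at distance 7; BFS from 9 confirms no node is farther.
Path: 4-7-14-3-11-6-12-9.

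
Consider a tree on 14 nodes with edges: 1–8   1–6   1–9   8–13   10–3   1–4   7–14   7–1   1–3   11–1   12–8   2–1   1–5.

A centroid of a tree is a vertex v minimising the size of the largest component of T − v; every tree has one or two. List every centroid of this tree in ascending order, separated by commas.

1

Delete 1: the remaining components have sizes 3, 2, 2, 1, 1, 1, 1, 1, 1. Max 3 ≤ 7, so 1 is a centroid.
No neighbour of 1 does as well, so 1 is the unique centroid.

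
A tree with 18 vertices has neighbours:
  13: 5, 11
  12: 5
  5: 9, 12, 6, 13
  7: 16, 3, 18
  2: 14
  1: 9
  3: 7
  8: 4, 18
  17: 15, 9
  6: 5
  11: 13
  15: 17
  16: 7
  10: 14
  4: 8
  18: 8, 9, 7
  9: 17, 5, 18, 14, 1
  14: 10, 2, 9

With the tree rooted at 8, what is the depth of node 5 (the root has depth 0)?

Climbing from 5 to the root: 5 → 9 → 18 → 8. That's 3 steps.

3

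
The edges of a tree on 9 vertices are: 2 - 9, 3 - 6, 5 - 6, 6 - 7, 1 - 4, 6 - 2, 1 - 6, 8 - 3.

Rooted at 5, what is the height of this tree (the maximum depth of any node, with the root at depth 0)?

A deepest node is 4, reached by 5 – 6 – 1 – 4.
That path has 3 edges, so the height is 3.

3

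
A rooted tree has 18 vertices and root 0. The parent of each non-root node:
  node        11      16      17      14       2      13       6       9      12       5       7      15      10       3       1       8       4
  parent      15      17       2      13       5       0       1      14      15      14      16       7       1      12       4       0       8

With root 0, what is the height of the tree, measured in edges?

10

A deepest node is 3, reached by 0–13–14–5–2–17–16–7–15–12–3.
That path has 10 edges, so the height is 10.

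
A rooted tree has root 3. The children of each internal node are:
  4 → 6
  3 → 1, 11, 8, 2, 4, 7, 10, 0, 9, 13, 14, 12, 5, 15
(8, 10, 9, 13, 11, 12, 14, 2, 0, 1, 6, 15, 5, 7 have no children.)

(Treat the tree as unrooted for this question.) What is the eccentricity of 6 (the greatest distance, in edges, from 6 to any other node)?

3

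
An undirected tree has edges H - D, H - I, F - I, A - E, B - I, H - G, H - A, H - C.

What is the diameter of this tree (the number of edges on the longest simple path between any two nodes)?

4

A longest path is B-I-H-A-E, with 4 edges.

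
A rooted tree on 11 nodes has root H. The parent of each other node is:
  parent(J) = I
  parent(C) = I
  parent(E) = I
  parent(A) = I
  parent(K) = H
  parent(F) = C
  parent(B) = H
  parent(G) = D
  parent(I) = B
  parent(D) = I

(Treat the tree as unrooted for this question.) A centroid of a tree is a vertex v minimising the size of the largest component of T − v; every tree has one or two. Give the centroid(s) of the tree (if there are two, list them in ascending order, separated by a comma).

I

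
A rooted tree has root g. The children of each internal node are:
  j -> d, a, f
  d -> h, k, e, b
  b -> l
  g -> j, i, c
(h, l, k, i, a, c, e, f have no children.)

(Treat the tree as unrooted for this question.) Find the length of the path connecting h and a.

3

Walking from h: h–d–j–a. Length 3.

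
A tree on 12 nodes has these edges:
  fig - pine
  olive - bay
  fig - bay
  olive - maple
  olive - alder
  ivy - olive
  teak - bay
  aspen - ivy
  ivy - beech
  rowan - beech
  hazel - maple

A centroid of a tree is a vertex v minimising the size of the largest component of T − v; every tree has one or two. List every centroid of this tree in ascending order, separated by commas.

Delete olive: the remaining components have sizes 4, 4, 2, 1. Max 4 ≤ 6, so olive is a centroid.
Every other node leaves some component of size > 6, so the centroid is unique.

olive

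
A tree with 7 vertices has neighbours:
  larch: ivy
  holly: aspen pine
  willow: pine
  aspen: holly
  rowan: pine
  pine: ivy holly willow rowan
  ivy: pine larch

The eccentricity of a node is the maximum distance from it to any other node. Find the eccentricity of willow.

3

A farthest node from willow is larch (aspen also at distance 3).
The path willow–pine–ivy–larch has 3 edges.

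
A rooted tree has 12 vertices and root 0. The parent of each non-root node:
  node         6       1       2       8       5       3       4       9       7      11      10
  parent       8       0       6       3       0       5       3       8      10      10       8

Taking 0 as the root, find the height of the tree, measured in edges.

A deepest node is 2, reached by 0 → 5 → 3 → 8 → 6 → 2.
That path has 5 edges, so the height is 5.

5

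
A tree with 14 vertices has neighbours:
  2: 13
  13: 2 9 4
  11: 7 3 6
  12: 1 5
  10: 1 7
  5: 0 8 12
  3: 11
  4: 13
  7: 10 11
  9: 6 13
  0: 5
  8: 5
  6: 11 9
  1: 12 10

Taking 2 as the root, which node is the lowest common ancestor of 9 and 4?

Ancestors of 9 (toward the root): 9, 13, 2.
Ancestors of 4: 4, 13, 2.
The deepest node appearing in both lists is 13.

13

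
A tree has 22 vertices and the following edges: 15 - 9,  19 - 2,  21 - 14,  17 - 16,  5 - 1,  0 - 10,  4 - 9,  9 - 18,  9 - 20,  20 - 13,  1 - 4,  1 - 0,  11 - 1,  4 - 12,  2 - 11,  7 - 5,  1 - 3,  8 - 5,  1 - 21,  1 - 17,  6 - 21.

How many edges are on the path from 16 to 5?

3

16 – 17 – 1 – 5: 3 edges.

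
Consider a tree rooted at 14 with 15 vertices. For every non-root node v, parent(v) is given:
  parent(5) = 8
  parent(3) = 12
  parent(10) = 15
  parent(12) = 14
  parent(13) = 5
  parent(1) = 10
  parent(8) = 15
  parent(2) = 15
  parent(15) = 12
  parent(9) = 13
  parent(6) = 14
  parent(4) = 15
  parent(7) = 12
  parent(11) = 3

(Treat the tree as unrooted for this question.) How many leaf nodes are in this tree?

The leaves are 1, 2, 4, 6, 7, 9, 11.
That is 7 leaves.

7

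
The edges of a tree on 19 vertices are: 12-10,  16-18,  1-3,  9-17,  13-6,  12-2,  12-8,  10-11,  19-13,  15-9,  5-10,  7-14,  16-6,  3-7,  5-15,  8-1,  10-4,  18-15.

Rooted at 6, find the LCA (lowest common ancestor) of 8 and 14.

8

8's ancestor chain is 8, 12, 10, 5, 15, 18, 16, 6 and 14's is 14, 7, 3, 1, 8, 12, 10, 5, 15, 18, 16, 6; they first meet at 8.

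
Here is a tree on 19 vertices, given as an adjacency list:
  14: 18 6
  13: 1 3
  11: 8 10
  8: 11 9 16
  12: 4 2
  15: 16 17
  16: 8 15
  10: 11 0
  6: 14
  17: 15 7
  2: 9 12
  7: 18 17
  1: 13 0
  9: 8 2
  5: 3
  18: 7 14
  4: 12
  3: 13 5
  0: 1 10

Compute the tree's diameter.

Starting from 6, a farthest node is 5 at distance 14.
One longest path: 6 – 14 – 18 – 7 – 17 – 15 – 16 – 8 – 11 – 10 – 0 – 1 – 13 – 3 – 5.
So the diameter is 14.

14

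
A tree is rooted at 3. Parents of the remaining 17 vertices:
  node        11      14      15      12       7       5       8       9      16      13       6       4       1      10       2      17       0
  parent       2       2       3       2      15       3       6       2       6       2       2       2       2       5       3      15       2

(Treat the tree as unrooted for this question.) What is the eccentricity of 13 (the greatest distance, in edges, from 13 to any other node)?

4

A farthest node from 13 is 7 (17, 10 also at distance 4).
The path 13-2-3-15-7 has 4 edges.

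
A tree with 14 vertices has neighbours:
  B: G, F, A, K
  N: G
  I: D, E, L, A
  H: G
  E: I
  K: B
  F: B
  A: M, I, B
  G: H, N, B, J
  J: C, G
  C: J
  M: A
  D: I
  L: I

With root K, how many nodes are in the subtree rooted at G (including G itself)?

5

G's subtree: {G, N, J, H, C}, size 5.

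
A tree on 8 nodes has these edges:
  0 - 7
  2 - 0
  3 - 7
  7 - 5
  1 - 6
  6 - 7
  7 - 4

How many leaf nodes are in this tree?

The leaves are 1, 2, 3, 4, 5.
That is 5 leaves.

5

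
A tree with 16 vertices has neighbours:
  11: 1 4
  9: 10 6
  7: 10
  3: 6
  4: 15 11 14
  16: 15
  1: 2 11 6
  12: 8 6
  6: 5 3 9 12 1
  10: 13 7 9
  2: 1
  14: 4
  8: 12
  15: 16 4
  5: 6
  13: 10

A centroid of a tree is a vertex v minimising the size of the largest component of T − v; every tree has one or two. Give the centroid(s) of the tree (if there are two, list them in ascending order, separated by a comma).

If 6 is removed the pieces have sizes 7, 4, 2, 1, 1, all ≤ ⌊16/2⌋ = 8.
Every other node leaves some component of size > 8, so the centroid is unique.

6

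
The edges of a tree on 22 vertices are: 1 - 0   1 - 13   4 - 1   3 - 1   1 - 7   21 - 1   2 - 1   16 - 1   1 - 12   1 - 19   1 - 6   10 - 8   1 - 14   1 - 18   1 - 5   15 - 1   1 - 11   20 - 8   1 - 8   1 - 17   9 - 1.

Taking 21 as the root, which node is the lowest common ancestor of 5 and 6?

Ancestors of 5 (toward the root): 5, 1, 21.
Ancestors of 6: 6, 1, 21.
The deepest node appearing in both lists is 1.

1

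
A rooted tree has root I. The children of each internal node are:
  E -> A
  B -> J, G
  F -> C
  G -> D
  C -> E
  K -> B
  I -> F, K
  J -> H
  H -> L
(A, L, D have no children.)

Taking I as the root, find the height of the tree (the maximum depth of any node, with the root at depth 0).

5

The longest root-to-leaf path is I → K → B → J → H → L (5 edges).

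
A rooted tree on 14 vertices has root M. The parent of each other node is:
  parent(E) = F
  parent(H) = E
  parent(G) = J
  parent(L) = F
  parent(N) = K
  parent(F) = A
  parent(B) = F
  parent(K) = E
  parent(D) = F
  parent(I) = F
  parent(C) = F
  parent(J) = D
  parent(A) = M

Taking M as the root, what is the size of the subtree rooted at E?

4

Descendants of E (including itself): E, K, H, N. That's 4.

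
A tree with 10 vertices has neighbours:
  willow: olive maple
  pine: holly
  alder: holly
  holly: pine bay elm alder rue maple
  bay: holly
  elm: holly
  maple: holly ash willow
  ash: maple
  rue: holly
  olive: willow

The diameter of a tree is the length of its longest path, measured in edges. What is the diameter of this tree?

A longest path is bay-holly-maple-willow-olive, with 4 edges.

4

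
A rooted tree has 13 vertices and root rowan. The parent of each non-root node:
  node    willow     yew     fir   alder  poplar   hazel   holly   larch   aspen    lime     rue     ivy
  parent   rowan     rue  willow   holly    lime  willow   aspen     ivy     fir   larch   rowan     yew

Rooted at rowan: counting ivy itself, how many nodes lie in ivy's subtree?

The subtree rooted at ivy contains: ivy, larch, lime, poplar — 4 nodes.

4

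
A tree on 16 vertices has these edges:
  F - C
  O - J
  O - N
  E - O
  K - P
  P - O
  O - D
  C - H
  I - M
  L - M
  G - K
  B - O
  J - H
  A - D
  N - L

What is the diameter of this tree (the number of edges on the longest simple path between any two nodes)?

8

BFS from I reaches F last, at distance 8; BFS from F confirms no node is farther.
Path: I-M-L-N-O-J-H-C-F.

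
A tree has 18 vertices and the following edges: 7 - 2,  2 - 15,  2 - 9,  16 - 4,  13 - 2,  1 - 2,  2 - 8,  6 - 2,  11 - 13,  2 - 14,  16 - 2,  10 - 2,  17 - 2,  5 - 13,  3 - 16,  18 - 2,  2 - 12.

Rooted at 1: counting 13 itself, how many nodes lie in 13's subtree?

3

The subtree rooted at 13 contains: 13, 11, 5 — 3 nodes.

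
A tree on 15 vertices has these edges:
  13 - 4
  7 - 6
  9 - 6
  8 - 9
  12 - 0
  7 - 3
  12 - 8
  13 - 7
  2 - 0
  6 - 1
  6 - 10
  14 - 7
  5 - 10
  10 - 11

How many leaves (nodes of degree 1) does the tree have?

7

Degree-1 nodes: 1, 2, 3, 4, 5, 11, 14 — 7 of them.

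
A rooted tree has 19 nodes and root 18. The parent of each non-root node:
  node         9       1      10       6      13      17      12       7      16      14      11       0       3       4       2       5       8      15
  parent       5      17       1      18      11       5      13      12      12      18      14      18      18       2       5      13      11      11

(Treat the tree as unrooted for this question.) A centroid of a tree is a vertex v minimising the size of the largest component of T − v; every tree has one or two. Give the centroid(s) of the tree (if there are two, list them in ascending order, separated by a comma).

Removing 13 splits the tree into components of sizes 8, 7, 3; the largest is 8 ≤ ⌊19/2⌋ = 9.
Every other node leaves some component of size > 9, so the centroid is unique.

13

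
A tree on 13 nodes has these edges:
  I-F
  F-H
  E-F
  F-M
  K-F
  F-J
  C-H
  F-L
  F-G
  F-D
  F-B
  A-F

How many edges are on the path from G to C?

The path is G – F – H – C, which has 3 edges.

3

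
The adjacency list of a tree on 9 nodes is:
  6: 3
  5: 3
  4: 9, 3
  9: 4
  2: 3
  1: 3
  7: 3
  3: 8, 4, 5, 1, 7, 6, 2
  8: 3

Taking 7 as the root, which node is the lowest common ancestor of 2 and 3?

3

Path 2→root: 2 3 7; path 3→root: 3 7.
First common node: 3.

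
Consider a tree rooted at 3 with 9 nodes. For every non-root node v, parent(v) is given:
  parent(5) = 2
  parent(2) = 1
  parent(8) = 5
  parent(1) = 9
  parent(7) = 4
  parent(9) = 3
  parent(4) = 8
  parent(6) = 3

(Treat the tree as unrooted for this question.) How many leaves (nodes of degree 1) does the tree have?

2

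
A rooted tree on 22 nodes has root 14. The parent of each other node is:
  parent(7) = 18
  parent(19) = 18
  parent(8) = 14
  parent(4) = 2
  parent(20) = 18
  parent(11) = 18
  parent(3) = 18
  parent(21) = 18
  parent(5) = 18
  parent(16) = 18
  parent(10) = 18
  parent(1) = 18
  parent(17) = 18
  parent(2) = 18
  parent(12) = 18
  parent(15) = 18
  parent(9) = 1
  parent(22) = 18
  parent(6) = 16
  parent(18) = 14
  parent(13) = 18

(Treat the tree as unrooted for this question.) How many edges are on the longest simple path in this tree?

BFS from 8 reaches 9 last, at distance 4; BFS from 9 confirms no node is farther.
Path: 8 – 14 – 18 – 1 – 9.

4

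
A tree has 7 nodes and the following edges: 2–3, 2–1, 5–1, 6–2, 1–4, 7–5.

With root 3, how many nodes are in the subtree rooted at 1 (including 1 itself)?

Descendants of 1 (including itself): 1, 5, 4, 7. That's 4.

4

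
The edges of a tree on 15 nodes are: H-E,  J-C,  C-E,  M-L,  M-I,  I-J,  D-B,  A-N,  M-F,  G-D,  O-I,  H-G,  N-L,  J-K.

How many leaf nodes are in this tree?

Exactly 5 nodes have a single neighbour: A, B, F, K, O.

5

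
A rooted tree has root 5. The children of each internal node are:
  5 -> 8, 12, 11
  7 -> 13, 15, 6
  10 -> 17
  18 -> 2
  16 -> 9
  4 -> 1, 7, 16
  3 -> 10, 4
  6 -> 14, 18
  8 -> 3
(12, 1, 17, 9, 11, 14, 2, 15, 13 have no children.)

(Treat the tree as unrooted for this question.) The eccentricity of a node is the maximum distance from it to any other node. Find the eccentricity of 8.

Distances from 8 peak at 6, attained at 2.
8–3–4–7–6–18–2

6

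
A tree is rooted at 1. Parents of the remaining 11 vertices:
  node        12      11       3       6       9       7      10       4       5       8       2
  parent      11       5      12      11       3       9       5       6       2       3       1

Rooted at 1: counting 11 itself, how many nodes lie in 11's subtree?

11's subtree: {11, 12, 6, 3, 4, 9, 8, 7}, size 8.

8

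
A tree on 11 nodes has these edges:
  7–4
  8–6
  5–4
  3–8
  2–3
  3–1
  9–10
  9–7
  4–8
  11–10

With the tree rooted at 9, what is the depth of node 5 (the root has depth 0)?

3

Climbing from 5 to the root: 5 → 4 → 7 → 9. That's 3 steps.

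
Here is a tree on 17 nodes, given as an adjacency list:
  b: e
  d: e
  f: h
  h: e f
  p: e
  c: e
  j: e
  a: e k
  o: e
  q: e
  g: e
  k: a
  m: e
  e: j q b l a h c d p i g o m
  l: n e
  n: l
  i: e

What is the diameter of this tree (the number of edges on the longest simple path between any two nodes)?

4

BFS from k reaches f last, at distance 4; BFS from f confirms no node is farther.
Path: k - a - e - h - f.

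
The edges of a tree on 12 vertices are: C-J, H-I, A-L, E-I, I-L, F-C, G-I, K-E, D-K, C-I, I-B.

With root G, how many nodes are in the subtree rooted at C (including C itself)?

Descendants of C (including itself): C, J, F. That's 3.

3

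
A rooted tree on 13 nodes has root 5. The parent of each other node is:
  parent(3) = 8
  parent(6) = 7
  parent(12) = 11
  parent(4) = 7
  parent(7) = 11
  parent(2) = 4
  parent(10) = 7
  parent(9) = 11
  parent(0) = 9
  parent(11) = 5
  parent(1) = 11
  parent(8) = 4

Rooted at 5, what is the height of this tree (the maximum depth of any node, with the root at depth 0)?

5

The longest root-to-leaf path is 5 – 11 – 7 – 4 – 8 – 3 (5 edges).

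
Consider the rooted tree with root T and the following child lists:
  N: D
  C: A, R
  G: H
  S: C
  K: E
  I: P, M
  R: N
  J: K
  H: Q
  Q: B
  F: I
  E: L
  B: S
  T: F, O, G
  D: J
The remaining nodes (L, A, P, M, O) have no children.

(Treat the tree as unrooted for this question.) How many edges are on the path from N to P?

Walking from N: N–R–C–S–B–Q–H–G–T–F–I–P. Length 11.

11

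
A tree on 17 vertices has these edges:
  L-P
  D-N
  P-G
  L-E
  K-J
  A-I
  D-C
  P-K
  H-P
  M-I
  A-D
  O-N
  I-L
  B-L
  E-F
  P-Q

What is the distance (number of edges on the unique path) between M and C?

Walking from M: M–I–A–D–C. Length 4.

4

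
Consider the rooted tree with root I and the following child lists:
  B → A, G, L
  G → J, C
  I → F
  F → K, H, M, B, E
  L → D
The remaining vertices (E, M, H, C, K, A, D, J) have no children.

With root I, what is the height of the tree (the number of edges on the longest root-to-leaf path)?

4

A deepest node is C, reached by I → F → B → G → C.
That path has 4 edges, so the height is 4.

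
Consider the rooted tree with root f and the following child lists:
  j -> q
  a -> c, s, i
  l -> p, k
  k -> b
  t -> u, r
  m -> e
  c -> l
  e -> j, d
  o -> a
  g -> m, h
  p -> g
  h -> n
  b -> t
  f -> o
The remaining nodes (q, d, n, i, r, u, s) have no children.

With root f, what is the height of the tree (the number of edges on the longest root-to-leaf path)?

10

q sits deepest: f → o → a → c → l → p → g → m → e → j → q — 10 edges from the root.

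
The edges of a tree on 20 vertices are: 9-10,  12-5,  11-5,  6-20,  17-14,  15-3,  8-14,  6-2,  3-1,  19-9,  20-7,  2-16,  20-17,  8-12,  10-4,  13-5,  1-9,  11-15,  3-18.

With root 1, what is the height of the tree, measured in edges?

A deepest node is 16, reached by 1–3–15–11–5–12–8–14–17–20–6–2–16.
That path has 12 edges, so the height is 12.

12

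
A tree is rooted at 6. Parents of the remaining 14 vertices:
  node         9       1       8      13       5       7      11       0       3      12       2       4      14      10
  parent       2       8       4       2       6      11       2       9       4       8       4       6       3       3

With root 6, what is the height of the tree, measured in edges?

The longest root-to-leaf path is 6 – 4 – 2 – 11 – 7 (4 edges).

4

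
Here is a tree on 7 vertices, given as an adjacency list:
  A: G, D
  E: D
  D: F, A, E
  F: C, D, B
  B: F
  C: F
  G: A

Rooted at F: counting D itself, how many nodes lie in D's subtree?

4

D's subtree: {D, A, E, G}, size 4.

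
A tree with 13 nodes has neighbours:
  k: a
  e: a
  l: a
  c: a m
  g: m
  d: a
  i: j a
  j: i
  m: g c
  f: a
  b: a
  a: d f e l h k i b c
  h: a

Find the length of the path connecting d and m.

3

d - a - c - m: 3 edges.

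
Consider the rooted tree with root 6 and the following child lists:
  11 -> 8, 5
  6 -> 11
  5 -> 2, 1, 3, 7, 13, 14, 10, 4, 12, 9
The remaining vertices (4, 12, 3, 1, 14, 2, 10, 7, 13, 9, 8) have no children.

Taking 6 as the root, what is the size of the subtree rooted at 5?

11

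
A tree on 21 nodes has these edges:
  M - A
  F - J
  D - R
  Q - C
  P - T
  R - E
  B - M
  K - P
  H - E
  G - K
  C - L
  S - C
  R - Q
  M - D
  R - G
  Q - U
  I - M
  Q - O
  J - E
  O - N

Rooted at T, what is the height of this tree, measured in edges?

7

A deepest node is S, reached by T → P → K → G → R → Q → C → S.
That path has 7 edges, so the height is 7.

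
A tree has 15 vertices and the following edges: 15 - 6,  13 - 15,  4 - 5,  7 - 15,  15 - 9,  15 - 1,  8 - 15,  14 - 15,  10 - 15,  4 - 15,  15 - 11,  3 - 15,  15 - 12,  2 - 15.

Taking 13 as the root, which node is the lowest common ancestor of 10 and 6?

15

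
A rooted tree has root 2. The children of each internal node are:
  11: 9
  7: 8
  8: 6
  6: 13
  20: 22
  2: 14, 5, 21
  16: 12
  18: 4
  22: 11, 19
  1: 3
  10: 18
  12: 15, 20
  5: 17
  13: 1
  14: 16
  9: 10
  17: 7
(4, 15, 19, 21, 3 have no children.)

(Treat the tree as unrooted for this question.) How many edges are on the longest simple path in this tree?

18

Starting from 4, a farthest node is 3 at distance 18.
One longest path: 4 – 18 – 10 – 9 – 11 – 22 – 20 – 12 – 16 – 14 – 2 – 5 – 17 – 7 – 8 – 6 – 13 – 1 – 3.
So the diameter is 18.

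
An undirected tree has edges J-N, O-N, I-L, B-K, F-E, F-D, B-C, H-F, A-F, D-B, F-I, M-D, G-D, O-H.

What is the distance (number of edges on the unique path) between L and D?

Walking from L: L – I – F – D. Length 3.

3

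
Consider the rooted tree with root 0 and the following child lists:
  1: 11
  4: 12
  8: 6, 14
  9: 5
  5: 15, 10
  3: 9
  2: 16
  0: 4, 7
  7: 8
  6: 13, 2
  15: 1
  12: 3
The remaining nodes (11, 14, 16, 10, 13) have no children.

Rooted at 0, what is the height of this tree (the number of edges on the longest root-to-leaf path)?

The longest root-to-leaf path is 0-4-12-3-9-5-15-1-11 (8 edges).

8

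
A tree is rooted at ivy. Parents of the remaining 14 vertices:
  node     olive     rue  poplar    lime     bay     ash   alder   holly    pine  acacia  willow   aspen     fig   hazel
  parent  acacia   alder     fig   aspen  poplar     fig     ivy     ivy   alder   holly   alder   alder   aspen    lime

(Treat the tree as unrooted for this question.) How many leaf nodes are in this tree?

Exactly 7 nodes have a single neighbour: ash, bay, hazel, olive, pine, rue, willow.

7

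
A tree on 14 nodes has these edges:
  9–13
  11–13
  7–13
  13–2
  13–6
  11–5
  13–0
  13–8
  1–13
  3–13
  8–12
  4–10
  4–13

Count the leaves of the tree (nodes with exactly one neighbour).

The leaves are 0, 1, 2, 3, 5, 6, 7, 9, 10, 12.
That is 10 leaves.

10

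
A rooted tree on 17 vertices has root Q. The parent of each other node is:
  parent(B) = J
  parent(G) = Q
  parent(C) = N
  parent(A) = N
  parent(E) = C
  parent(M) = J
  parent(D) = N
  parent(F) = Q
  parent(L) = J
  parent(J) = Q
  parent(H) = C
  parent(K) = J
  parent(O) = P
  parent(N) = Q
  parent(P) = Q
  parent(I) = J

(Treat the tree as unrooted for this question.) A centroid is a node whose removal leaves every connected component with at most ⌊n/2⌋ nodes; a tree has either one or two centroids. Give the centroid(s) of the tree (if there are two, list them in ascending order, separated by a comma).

Q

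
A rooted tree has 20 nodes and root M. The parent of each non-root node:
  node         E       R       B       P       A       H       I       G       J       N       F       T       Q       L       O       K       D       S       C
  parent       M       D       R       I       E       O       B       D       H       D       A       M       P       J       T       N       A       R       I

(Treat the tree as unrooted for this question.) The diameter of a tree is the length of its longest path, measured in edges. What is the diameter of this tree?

A longest path is Q - P - I - B - R - D - A - E - M - T - O - H - J - L, with 13 edges.

13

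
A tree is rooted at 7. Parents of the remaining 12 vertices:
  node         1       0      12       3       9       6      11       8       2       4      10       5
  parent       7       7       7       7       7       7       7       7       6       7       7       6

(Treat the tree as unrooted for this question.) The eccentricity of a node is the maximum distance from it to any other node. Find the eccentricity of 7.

2

Distances from 7 peak at 2, attained at 2 (5 also at distance 2).
7-6-2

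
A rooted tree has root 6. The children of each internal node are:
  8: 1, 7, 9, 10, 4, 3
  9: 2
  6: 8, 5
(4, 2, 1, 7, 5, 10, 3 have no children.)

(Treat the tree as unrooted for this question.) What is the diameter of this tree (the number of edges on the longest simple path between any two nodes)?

4

Starting from 2, a farthest node is 5 at distance 4.
One longest path: 2 – 9 – 8 – 6 – 5.
So the diameter is 4.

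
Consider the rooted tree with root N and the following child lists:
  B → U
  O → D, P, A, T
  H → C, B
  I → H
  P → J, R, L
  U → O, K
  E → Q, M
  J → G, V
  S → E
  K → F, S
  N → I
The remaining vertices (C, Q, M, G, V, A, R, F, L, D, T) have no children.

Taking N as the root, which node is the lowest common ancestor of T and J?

O

T's ancestor chain is T, O, U, B, H, I, N and J's is J, P, O, U, B, H, I, N; they first meet at O.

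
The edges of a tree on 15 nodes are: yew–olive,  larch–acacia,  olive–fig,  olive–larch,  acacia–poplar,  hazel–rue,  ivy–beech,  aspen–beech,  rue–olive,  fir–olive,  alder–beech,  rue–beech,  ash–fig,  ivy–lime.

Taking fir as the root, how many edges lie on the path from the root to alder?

Path from fir to alder: fir–olive–rue–beech–alder, which has 4 edges.

4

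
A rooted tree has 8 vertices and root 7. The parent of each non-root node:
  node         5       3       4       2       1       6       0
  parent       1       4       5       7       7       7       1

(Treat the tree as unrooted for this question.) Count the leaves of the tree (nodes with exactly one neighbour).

4

Exactly 4 nodes have a single neighbour: 0, 2, 3, 6.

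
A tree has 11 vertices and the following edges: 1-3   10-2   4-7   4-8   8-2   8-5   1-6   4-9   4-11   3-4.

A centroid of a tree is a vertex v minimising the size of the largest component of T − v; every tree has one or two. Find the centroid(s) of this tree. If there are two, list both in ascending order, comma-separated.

If 4 is removed the pieces have sizes 4, 3, 1, 1, 1, all ≤ ⌊11/2⌋ = 5.
No neighbour of 4 does as well, so 4 is the unique centroid.

4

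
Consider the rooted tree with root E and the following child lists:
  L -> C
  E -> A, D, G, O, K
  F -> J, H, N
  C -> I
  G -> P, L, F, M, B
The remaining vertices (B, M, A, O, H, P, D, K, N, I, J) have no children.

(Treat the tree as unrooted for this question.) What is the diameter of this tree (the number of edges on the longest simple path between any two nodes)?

5

A longest path is I-C-L-G-F-J, with 5 edges.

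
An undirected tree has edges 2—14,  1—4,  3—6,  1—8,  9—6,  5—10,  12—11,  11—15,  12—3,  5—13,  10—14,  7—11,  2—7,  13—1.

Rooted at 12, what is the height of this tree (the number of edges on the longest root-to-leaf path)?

A deepest node is 4, reached by 12 → 11 → 7 → 2 → 14 → 10 → 5 → 13 → 1 → 4.
That path has 9 edges, so the height is 9.

9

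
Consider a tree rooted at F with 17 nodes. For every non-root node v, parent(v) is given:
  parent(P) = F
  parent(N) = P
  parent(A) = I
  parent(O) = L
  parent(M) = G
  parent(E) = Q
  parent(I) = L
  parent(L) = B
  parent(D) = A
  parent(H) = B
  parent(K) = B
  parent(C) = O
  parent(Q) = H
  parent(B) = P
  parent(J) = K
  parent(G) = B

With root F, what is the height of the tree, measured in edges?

6

The longest root-to-leaf path is F – P – B – L – I – A – D (6 edges).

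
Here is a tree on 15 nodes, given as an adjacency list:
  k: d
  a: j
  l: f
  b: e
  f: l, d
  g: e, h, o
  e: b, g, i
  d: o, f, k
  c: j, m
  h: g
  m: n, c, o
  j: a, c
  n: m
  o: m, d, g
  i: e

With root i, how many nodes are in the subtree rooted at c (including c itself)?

3

Descendants of c (including itself): c, j, a. That's 3.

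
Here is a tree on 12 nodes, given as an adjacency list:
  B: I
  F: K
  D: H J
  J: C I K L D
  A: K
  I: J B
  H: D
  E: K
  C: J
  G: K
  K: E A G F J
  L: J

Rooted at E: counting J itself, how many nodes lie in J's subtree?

J's subtree: {J, D, C, L, I, H, B}, size 7.

7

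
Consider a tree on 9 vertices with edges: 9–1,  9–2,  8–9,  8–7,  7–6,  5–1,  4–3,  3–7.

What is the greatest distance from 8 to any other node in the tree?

3

Distances from 8 peak at 3, attained at 4 (5 also at distance 3).
8–7–3–4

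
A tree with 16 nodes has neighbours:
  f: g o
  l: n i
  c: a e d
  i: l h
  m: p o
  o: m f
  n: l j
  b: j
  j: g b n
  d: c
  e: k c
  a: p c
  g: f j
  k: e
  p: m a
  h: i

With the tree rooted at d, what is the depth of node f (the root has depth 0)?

6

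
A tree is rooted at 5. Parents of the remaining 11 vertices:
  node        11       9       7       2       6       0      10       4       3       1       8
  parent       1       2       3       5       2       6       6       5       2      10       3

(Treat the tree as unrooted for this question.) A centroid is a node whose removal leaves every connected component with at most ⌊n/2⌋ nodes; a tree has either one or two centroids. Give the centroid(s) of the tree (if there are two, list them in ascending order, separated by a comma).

2

If 2 is removed the pieces have sizes 5, 3, 2, 1, all ≤ ⌊12/2⌋ = 6.
No neighbour of 2 does as well, so 2 is the unique centroid.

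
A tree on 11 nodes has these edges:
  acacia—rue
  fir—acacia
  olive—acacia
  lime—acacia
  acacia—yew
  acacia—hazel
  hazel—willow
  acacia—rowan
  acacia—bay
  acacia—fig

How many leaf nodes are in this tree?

9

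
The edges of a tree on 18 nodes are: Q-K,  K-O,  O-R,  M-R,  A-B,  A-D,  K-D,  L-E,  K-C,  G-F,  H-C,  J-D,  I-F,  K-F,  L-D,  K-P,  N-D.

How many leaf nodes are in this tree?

10

Exactly 10 nodes have a single neighbour: B, E, G, H, I, J, M, N, P, Q.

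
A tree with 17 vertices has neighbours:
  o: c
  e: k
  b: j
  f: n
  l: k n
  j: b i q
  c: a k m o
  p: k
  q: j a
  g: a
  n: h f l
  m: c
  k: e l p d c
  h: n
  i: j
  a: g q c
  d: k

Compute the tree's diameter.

Starting from i, a farthest node is h at distance 8.
One longest path: i–j–q–a–c–k–l–n–h.
So the diameter is 8.

8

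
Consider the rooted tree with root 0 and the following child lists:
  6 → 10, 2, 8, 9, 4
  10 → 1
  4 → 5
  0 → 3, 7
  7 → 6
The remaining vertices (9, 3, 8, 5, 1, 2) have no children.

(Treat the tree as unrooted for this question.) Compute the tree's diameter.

Starting from 3, a farthest node is 1 at distance 5.
One longest path: 3 – 0 – 7 – 6 – 10 – 1.
So the diameter is 5.

5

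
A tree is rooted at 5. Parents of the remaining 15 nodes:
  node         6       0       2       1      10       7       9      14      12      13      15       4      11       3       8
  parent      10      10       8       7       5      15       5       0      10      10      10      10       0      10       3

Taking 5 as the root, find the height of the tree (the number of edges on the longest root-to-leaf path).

4

1 sits deepest: 5–10–15–7–1 — 4 edges from the root.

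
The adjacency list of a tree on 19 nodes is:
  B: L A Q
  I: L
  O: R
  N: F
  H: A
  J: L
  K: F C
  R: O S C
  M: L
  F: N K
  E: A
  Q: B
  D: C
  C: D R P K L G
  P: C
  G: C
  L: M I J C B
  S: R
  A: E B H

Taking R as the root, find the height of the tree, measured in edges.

A deepest node is E, reached by R – C – L – B – A – E.
That path has 5 edges, so the height is 5.

5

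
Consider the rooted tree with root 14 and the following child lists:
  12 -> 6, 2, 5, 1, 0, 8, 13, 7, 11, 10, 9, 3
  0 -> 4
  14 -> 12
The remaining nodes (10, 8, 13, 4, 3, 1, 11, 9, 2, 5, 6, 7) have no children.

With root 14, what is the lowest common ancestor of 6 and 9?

Path 6→root: 6 12 14; path 9→root: 9 12 14.
First common node: 12.

12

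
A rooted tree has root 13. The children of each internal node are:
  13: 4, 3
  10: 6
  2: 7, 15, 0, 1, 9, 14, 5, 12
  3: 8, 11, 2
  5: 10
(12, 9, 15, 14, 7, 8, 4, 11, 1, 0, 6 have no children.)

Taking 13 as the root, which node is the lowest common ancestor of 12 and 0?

2

12's ancestor chain is 12, 2, 3, 13 and 0's is 0, 2, 3, 13; they first meet at 2.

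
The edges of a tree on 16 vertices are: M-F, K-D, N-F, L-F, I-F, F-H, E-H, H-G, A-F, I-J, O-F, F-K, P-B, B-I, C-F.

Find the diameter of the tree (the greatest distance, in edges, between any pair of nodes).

Starting from P, a farthest node is E at distance 5.
One longest path: P – B – I – F – H – E.
So the diameter is 5.

5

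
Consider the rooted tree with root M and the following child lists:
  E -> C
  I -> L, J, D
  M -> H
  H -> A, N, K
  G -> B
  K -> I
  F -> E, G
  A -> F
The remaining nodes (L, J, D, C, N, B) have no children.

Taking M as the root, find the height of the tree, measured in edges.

5

B sits deepest: M – H – A – F – G – B — 5 edges from the root.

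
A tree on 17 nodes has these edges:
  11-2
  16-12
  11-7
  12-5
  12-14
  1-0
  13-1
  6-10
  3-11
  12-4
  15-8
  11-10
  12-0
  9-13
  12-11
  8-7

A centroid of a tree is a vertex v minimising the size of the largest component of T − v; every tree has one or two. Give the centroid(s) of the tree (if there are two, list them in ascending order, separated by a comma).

Removing 12 splits the tree into components of sizes 8, 4, 1, 1, 1, 1; the largest is 8 ≤ ⌊17/2⌋ = 8.
Every other node leaves some component of size > 8, so the centroid is unique.

12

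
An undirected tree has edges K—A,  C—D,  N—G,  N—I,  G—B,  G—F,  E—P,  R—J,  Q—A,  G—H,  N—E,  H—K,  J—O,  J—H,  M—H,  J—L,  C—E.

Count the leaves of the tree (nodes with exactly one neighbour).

10

Degree-1 nodes: B, D, F, I, L, M, O, P, Q, R — 10 of them.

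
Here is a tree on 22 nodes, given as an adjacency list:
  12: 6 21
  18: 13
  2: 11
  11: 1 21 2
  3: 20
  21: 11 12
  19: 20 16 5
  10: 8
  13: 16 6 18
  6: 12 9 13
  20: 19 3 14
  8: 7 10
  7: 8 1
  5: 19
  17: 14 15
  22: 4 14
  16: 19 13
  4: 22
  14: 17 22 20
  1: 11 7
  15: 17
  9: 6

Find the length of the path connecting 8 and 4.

13

8 – 7 – 1 – 11 – 21 – 12 – 6 – 13 – 16 – 19 – 20 – 14 – 22 – 4: 13 edges.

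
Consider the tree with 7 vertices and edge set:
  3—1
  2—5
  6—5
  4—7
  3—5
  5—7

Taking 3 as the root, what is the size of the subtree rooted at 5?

Descendants of 5 (including itself): 5, 6, 7, 2, 4. That's 5.

5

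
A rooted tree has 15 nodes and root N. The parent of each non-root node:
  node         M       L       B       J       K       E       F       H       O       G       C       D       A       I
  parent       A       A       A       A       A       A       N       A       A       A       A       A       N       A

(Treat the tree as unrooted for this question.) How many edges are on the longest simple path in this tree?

Starting from F, a farthest node is H at distance 3.
One longest path: F–N–A–H.
So the diameter is 3.

3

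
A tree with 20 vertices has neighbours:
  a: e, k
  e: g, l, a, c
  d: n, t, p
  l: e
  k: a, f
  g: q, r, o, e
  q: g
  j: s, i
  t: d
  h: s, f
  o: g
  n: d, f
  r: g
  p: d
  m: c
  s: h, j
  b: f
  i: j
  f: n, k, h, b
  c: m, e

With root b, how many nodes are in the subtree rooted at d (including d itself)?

d's subtree: {d, t, p}, size 3.

3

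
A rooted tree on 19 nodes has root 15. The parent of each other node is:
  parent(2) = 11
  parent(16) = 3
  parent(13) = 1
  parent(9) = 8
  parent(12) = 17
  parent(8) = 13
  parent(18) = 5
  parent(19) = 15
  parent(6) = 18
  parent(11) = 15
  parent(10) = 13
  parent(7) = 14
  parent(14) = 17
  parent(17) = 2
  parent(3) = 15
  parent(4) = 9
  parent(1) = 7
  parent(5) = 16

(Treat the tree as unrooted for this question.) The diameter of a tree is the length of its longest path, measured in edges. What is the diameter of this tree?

Starting from 6, a farthest node is 4 at distance 15.
One longest path: 6–18–5–16–3–15–11–2–17–14–7–1–13–8–9–4.
So the diameter is 15.

15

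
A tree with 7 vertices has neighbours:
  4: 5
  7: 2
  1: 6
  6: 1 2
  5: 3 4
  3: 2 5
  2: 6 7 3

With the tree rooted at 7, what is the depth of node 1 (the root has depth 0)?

3

Path from 7 to 1: 7–2–6–1, which has 3 edges.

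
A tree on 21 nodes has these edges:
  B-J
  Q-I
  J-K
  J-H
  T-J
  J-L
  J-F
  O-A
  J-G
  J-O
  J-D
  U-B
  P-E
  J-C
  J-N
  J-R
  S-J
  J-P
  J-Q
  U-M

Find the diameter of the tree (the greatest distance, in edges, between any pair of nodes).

5

BFS from M reaches E last, at distance 5; BFS from E confirms no node is farther.
Path: M - U - B - J - P - E.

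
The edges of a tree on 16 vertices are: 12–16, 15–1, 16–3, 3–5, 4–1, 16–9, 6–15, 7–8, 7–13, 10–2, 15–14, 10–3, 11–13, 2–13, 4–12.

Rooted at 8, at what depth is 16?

6

8–7–13–2–10–3–16 — 6 edges.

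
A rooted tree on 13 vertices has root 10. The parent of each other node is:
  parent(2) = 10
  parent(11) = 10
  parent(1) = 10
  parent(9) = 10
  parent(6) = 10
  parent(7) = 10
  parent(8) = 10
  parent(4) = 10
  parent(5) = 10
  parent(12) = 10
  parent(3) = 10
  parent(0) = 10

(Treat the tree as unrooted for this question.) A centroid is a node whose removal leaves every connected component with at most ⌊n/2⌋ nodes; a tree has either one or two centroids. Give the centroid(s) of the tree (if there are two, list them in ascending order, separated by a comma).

10

Delete 10: the remaining components have sizes 1, 1, 1, 1, 1, 1, 1, 1, 1, 1, 1, 1. Max 1 ≤ 6, so 10 is a centroid.
No neighbour of 10 does as well, so 10 is the unique centroid.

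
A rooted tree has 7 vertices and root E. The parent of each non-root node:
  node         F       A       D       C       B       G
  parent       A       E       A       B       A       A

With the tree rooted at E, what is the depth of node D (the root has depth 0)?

2

E → A → D — 2 edges.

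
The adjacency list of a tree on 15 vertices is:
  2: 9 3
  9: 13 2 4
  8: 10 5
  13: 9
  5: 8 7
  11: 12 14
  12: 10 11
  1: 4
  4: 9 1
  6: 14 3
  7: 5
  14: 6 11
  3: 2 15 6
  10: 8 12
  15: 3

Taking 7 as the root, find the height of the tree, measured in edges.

A deepest node is 1, reached by 7 → 5 → 8 → 10 → 12 → 11 → 14 → 6 → 3 → 2 → 9 → 4 → 1.
That path has 12 edges, so the height is 12.

12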